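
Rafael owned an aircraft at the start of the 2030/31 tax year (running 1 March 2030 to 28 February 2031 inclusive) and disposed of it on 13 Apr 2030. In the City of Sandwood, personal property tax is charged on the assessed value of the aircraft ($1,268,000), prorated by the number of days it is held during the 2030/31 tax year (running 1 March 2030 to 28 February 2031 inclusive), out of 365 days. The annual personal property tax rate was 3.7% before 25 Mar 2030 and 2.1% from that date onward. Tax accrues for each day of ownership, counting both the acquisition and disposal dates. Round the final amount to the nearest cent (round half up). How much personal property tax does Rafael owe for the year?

1 Mar – 24 Mar 2030: 24 days at 3.7% → $1,268,000 × 3.7% × 24/365 = $3,084.8877
25 Mar – 13 Apr 2030: 20 days at 2.1% → $1,268,000 × 2.1% × 20/365 = $1,459.0685
Total = $4,543.9562

$4,543.96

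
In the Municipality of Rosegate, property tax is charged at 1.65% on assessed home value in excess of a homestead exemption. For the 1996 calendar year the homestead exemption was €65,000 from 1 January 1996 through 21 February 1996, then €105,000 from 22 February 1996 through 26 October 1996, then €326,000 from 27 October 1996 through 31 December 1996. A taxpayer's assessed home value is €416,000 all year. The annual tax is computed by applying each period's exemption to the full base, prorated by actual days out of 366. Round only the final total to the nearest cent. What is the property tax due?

1 January – 21 February 1996: 52 days, exemption €65,000 → (€416,000 − €65,000) × 1.65% × 52/366 = €822.8361
22 February – 26 October 1996: 248 days, exemption €105,000 → (€416,000 − €105,000) × 1.65% × 248/366 = €3,477.0820
27 October – 31 December 1996: 66 days, exemption €326,000 → (€416,000 − €326,000) × 1.65% × 66/366 = €267.7869
Total = €4,567.7049

€4,567.70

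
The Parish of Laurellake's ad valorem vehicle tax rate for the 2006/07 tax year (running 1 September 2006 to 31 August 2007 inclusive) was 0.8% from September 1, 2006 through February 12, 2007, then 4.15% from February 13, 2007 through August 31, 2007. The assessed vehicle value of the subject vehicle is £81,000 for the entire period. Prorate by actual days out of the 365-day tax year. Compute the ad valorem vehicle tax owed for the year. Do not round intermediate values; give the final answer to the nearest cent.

£2,134.85

September 1, 2006 – February 12, 2007: 165 days at 0.8% → £81,000 × 0.8% × 165/365 = £292.9315
February 13 – August 31, 2007: 200 days at 4.15% → £81,000 × 4.15% × 200/365 = £1,841.9178
Total = £2,134.8493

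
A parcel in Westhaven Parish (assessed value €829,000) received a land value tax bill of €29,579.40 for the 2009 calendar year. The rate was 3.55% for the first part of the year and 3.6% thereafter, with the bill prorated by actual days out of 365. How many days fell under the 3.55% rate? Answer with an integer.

Let d = days at the first rate; then 365 − d days at the second rate.
€829,000 × [3.55%·d + 3.6%·(365−d)] / 365 = €29,579.40
Solving gives d = 233, so the new rate took effect on August 22, 2009.

233 days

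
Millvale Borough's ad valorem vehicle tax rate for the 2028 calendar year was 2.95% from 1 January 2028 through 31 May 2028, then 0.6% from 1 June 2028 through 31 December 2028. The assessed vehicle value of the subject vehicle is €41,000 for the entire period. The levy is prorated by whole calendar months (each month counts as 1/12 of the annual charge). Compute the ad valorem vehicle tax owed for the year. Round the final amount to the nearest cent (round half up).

1 January – 31 May 2028: 5 months at 2.95% → €41,000 × 2.95% × 5/12 = €503.9583
1 June – 31 December 2028: 7 months at 0.6% → €41,000 × 0.6% × 7/12 = €143.5000
Total = €647.4583

€647.46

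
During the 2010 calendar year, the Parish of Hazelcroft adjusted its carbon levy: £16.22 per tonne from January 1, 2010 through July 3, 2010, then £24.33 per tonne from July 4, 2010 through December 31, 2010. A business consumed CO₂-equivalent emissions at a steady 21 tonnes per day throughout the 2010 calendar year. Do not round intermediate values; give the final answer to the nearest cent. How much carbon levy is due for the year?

£155,152.41

January 1 – July 3, 2010: 184 days × 21 tonnes/day = 3,864 tonnes at £16.22/tonne → £62,674.08
July 4 – December 31, 2010: 181 days × 21 tonnes/day = 3,801 tonnes at £24.33/tonne → £92,478.33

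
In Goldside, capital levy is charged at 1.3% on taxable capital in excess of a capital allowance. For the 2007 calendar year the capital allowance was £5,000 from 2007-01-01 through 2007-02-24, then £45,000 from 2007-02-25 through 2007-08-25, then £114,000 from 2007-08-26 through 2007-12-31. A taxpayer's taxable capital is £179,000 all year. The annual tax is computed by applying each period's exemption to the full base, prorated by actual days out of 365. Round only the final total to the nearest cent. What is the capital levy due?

2007-01-01 to 2007-02-24: 55 days, exemption £5,000 → (£179,000 − £5,000) × 1.3% × 55/365 = £340.8493
2007-02-25 to 2007-08-25: 182 days, exemption £45,000 → (£179,000 − £45,000) × 1.3% × 182/365 = £868.6137
2007-08-26 to 2007-12-31: 128 days, exemption £114,000 → (£179,000 − £114,000) × 1.3% × 128/365 = £296.3288
Total = £1,505.7918

£1,505.79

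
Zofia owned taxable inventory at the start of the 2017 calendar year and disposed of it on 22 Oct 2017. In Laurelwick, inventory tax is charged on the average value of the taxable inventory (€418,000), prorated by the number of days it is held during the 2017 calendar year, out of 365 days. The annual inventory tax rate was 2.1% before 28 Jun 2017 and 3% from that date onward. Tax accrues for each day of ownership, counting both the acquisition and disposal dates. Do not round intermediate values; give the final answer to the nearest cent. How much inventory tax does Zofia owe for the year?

€8,300.45

1 Jan – 27 Jun 2017: 178 days at 2.1% → €418,000 × 2.1% × 178/365 = €4,280.7781
28 Jun – 22 Oct 2017: 117 days at 3% → €418,000 × 3% × 117/365 = €4,019.6712
Total = €8,300.4493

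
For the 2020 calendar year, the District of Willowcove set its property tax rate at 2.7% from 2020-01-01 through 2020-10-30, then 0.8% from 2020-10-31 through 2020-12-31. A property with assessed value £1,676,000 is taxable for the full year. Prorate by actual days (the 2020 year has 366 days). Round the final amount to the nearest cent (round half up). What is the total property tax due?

£39,857.66

2020-01-01 to 2020-10-30: 304 days at 2.7% → £1,676,000 × 2.7% × 304/366 = £37,586.3607
2020-10-31 to 2020-12-31: 62 days at 0.8% → £1,676,000 × 0.8% × 62/366 = £2,271.3005
Total = £39,857.6612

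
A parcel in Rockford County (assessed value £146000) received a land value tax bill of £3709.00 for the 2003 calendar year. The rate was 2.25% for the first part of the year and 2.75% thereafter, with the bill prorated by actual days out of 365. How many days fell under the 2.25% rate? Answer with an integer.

153 days

Let d = days at the first rate; then 365 − d days at the second rate.
£146000 × [2.25%·d + 2.75%·(365−d)] / 365 = £3709.00
Solving gives d = 153, so the new rate took effect on June 3, 2003.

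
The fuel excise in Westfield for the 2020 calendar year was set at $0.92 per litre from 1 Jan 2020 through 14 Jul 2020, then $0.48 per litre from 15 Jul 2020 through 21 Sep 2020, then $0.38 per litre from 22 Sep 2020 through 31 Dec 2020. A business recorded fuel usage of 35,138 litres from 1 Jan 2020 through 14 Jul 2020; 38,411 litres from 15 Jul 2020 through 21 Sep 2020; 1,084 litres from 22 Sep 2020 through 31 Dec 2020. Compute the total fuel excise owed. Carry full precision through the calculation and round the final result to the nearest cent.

$51,176.16

1 Jan – 14 Jul 2020: 35,138 litres at $0.92/litre → $32,326.96
15 Jul – 21 Sep 2020: 38,411 litres at $0.48/litre → $18,437.28
22 Sep – 31 Dec 2020: 1,084 litres at $0.38/litre → $411.92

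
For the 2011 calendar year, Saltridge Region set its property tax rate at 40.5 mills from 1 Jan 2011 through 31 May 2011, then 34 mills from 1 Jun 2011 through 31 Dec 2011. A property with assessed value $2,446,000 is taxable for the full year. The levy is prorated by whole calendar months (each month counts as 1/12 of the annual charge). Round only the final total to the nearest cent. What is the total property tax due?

$89,788.58

1 Jan – 31 May 2011: 5 months at 40.5 mills → $2,446,000 × 4.05% × 5/12 = $41,276.2500
1 Jun – 31 Dec 2011: 7 months at 34 mills → $2,446,000 × 3.4% × 7/12 = $48,512.3333
Total = $89,788.5833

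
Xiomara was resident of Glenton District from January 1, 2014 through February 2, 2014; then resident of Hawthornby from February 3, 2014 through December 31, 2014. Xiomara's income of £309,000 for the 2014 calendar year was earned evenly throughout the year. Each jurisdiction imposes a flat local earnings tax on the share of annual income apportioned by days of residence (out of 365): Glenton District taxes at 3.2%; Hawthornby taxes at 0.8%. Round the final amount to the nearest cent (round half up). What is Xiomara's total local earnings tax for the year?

Glenton District, January 1 – February 2, 2014: 33 days → £309,000 × 3.2% × 33/365 = £893.9836
Hawthornby, February 3 – December 31, 2014: 332 days → £309,000 × 0.8% × 332/365 = £2,248.5041
Total = £3,142.4877

£3,142.49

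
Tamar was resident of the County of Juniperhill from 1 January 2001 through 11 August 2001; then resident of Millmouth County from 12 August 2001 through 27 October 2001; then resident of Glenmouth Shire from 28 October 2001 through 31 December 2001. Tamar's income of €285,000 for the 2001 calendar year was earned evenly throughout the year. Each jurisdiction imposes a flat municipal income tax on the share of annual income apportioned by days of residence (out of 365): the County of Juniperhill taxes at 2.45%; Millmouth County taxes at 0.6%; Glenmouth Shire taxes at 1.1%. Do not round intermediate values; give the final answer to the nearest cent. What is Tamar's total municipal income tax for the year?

€5,185.05

The County of Juniperhill, 1 January – 11 August 2001: 223 days → €285,000 × 2.45% × 223/365 = €4,266.0205
Millmouth County, 12 August – 27 October 2001: 77 days → €285,000 × 0.6% × 77/365 = €360.7397
Glenmouth Shire, 28 October – 31 December 2001: 65 days → €285,000 × 1.1% × 65/365 = €558.2877
Total = €5,185.0479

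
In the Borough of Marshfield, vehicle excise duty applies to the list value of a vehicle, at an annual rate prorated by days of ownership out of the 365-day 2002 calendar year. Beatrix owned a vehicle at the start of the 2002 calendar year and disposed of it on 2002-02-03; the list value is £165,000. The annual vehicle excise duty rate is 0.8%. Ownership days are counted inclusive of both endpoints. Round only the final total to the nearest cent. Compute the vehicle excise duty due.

£122.96

Days held (2002-01-01 to 2002-02-03): 34 out of 365
Tax = £165,000 × 0.8% × 34/365 = £122.9589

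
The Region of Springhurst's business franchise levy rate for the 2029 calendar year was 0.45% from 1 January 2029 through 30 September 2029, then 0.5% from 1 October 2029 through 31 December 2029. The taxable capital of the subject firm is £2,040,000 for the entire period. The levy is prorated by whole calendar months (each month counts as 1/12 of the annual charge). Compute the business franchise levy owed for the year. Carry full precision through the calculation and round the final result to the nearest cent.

1 January – 30 September 2029: 9 months at 0.45% → £2,040,000 × 0.45% × 9/12 = £6,885.0000
1 October – 31 December 2029: 3 months at 0.5% → £2,040,000 × 0.5% × 3/12 = £2,550.0000
Total = £9,435.0000

£9,435.00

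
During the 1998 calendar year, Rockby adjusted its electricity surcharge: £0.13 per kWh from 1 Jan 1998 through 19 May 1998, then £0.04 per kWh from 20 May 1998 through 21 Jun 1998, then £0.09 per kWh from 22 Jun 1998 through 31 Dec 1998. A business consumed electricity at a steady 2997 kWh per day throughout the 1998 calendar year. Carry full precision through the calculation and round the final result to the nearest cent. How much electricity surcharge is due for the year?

1 Jan – 19 May 1998: 139 days × 2997 kWh/day = 416,583 kWh at £0.13/kWh → £54,155.79
20 May – 21 Jun 1998: 33 days × 2997 kWh/day = 98,901 kWh at £0.04/kWh → £3,956.04
22 Jun – 31 Dec 1998: 193 days × 2997 kWh/day = 578,421 kWh at £0.09/kWh → £52,057.89

£110,169.72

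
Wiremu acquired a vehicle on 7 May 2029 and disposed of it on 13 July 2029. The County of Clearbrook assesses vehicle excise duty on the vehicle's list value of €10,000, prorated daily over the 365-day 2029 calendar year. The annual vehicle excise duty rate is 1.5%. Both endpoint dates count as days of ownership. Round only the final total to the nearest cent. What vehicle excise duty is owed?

€27.95

Days held (7 May – 13 July 2029): 68 out of 365
Tax = €10,000 × 1.5% × 68/365 = €27.9452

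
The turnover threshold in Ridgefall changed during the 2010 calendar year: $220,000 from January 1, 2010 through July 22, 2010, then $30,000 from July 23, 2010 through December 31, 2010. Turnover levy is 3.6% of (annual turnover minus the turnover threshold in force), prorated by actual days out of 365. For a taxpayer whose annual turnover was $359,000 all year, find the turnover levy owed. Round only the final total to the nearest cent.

January 1 – July 22, 2010: 203 days, exemption $220,000 → ($359,000 − $220,000) × 3.6% × 203/365 = $2,783.0466
July 23 – December 31, 2010: 162 days, exemption $30,000 → ($359,000 − $30,000) × 3.6% × 162/365 = $5,256.7890
Total = $8,039.8356

$8,039.84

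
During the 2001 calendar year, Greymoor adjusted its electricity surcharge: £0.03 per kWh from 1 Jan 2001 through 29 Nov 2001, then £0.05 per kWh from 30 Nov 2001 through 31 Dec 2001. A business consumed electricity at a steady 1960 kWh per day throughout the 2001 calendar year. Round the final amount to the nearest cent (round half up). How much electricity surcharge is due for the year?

1 Jan – 29 Nov 2001: 333 days × 1960 kWh/day = 652,680 kWh at £0.03/kWh → £19580.40
30 Nov – 31 Dec 2001: 32 days × 1960 kWh/day = 62,720 kWh at £0.05/kWh → £3136.00

£22716.40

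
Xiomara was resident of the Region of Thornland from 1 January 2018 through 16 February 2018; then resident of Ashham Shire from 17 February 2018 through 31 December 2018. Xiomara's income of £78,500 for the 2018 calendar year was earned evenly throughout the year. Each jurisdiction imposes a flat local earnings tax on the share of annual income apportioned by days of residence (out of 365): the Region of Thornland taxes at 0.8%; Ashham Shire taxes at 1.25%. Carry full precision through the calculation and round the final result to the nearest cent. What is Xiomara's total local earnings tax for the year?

£935.76

The Region of Thornland, 1 January – 16 February 2018: 47 days → £78,500 × 0.8% × 47/365 = £80.8658
Ashham Shire, 17 February – 31 December 2018: 318 days → £78,500 × 1.25% × 318/365 = £854.8973
Total = £935.7630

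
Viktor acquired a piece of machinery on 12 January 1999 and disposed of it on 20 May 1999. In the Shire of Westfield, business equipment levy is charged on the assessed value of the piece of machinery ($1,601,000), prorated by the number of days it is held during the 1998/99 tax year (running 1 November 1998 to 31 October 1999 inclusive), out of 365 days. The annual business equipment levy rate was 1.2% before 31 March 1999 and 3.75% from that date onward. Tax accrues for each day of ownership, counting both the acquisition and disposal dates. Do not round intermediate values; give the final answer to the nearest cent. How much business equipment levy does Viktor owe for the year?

$12,494.38

12 January – 30 March 1999: 78 days at 1.2% → $1,601,000 × 1.2% × 78/365 = $4,105.5781
31 March – 20 May 1999: 51 days at 3.75% → $1,601,000 × 3.75% × 51/365 = $8,388.8014
Total = $12,494.3795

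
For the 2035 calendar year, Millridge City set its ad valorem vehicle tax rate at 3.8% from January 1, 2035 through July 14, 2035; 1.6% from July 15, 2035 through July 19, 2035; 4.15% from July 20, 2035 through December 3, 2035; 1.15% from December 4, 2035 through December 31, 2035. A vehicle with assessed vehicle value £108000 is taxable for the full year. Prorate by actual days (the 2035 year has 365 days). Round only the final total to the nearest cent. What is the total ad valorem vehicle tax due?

January 1 – July 14, 2035: 195 days at 3.8% → £108000 × 3.8% × 195/365 = £2192.5479
July 15 – July 19, 2035: 5 days at 1.6% → £108000 × 1.6% × 5/365 = £23.6712
July 20 – December 3, 2035: 137 days at 4.15% → £108000 × 4.15% × 137/365 = £1682.2849
December 4 – December 31, 2035: 28 days at 1.15% → £108000 × 1.15% × 28/365 = £95.2767
Total = £3993.7808

£3993.78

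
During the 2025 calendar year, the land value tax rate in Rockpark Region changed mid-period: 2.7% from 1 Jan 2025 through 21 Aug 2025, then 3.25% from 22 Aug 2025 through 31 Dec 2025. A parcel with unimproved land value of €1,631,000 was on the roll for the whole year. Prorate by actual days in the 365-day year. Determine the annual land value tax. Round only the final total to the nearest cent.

€47,281.13

1 Jan – 21 Aug 2025: 233 days at 2.7% → €1,631,000 × 2.7% × 233/365 = €28,111.2904
22 Aug – 31 Dec 2025: 132 days at 3.25% → €1,631,000 × 3.25% × 132/365 = €19,169.8356
Total = €47,281.1260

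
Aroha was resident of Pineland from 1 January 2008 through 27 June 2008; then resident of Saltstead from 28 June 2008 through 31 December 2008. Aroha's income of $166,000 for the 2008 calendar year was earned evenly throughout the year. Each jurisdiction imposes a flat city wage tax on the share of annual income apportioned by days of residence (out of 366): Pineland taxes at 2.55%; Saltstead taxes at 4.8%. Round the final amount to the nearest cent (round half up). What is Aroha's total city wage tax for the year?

$6,141.32

Pineland, 1 January – 27 June 2008: 179 days → $166,000 × 2.55% × 179/366 = $2,070.2377
Saltstead, 28 June – 31 December 2008: 187 days → $166,000 × 4.8% × 187/366 = $4,071.0820
Total = $6,141.3197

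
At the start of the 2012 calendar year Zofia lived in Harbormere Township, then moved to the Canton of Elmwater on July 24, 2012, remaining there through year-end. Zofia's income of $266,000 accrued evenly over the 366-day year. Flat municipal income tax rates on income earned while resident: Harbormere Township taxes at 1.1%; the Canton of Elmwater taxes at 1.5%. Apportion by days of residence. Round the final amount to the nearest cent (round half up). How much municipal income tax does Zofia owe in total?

Harbormere Township, January 1 – July 23, 2012: 205 days → $266,000 × 1.1% × 205/366 = $1,638.8798
The Canton of Elmwater, July 24 – December 31, 2012: 161 days → $266,000 × 1.5% × 161/366 = $1,755.1639
Total = $3,394.0437

$3,394.04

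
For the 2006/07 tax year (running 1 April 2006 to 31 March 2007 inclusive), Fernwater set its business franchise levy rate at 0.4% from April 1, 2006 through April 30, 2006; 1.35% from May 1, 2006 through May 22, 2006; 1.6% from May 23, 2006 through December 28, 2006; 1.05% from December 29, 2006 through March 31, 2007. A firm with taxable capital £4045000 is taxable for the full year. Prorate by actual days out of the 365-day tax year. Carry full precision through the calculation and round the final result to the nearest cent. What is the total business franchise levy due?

April 1 – April 30, 2006: 30 days at 0.4% → £4045000 × 0.4% × 30/365 = £1329.8630
May 1 – May 22, 2006: 22 days at 1.35% → £4045000 × 1.35% × 22/365 = £3291.4110
May 23 – December 28, 2006: 220 days at 1.6% → £4045000 × 1.6% × 220/365 = £39009.3151
December 29, 2006 – March 31, 2007: 93 days at 1.05% → £4045000 × 1.05% × 93/365 = £10821.7603
Total = £54452.3493

£54452.35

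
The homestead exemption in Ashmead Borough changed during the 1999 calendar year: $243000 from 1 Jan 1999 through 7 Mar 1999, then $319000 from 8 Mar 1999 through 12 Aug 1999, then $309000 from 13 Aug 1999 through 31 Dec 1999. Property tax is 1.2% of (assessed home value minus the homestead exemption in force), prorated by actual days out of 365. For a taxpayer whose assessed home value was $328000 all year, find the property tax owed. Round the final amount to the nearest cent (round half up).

1 Jan – 7 Mar 1999: 66 days, exemption $243000 → ($328000 − $243000) × 1.2% × 66/365 = $184.4384
8 Mar – 12 Aug 1999: 158 days, exemption $319000 → ($328000 − $319000) × 1.2% × 158/365 = $46.7507
13 Aug – 31 Dec 1999: 141 days, exemption $309000 → ($328000 − $309000) × 1.2% × 141/365 = $88.0767
Total = $319.2658

$319.27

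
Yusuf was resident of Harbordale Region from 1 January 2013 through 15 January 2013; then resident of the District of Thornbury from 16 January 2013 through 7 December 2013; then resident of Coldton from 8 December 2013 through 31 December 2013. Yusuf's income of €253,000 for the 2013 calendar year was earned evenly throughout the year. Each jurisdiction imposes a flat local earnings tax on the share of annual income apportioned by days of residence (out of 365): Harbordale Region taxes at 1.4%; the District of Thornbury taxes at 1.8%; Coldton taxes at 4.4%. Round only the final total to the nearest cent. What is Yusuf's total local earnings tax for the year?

Harbordale Region, 1 January – 15 January 2013: 15 days → €253,000 × 1.4% × 15/365 = €145.5616
The District of Thornbury, 16 January – 7 December 2013: 326 days → €253,000 × 1.8% × 326/365 = €4,067.4082
Coldton, 8 December – 31 December 2013: 24 days → €253,000 × 4.4% × 24/365 = €731.9671
Total = €4,944.9370

€4,944.94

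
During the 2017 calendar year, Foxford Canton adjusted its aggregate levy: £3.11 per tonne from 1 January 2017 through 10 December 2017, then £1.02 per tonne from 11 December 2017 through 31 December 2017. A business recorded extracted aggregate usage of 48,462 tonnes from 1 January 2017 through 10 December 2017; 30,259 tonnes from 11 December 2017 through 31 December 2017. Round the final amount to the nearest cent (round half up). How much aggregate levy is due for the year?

1 January – 10 December 2017: 48,462 tonnes at £3.11/tonne → £150,716.82
11 December – 31 December 2017: 30,259 tonnes at £1.02/tonne → £30,864.18

£181,581.00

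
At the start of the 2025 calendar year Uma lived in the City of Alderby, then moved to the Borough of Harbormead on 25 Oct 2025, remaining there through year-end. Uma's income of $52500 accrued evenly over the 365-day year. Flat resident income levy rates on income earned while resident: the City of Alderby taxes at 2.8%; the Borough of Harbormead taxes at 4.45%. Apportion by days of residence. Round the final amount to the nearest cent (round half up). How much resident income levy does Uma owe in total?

$1631.38

The City of Alderby, 1 Jan – 24 Oct 2025: 297 days → $52500 × 2.8% × 297/365 = $1196.1370
The Borough of Harbormead, 25 Oct – 31 Dec 2025: 68 days → $52500 × 4.45% × 68/365 = $435.2466
Total = $1631.3836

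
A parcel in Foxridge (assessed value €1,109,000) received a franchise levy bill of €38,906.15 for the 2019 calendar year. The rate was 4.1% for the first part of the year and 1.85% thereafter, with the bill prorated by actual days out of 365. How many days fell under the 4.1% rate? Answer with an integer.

Let d = days at the first rate; then 365 − d days at the second rate.
€1,109,000 × [4.1%·d + 1.85%·(365−d)] / 365 = €38,906.15
Solving gives d = 269, so the new rate took effect on 27 Sep 2019.

269 days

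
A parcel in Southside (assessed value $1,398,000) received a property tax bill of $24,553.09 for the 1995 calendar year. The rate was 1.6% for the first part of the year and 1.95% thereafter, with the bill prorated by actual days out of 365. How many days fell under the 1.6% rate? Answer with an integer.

202 days

Let d = days at the first rate; then 365 − d days at the second rate.
$1,398,000 × [1.6%·d + 1.95%·(365−d)] / 365 = $24,553.09
Solving gives d = 202, so the new rate took effect on 22 Jul 1995.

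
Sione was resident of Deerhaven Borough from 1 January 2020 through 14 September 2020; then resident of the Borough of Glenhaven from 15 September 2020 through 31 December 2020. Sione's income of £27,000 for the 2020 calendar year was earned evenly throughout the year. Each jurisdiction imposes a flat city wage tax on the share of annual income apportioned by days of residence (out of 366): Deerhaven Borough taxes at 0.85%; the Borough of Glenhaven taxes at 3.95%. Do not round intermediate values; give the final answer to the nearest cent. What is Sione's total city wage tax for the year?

Deerhaven Borough, 1 January – 14 September 2020: 258 days → £27,000 × 0.85% × 258/366 = £161.7787
The Borough of Glenhaven, 15 September – 31 December 2020: 108 days → £27,000 × 3.95% × 108/366 = £314.7049
Total = £476.4836

£476.48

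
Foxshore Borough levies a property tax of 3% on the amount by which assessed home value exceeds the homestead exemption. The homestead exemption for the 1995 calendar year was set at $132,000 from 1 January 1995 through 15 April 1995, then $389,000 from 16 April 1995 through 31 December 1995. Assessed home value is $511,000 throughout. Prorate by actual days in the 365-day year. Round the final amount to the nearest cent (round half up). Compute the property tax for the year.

1 January – 15 April 1995: 105 days, exemption $132,000 → ($511,000 − $132,000) × 3% × 105/365 = $3,270.8219
16 April – 31 December 1995: 260 days, exemption $389,000 → ($511,000 − $389,000) × 3% × 260/365 = $2,607.1233
Total = $5,877.9452

$5,877.95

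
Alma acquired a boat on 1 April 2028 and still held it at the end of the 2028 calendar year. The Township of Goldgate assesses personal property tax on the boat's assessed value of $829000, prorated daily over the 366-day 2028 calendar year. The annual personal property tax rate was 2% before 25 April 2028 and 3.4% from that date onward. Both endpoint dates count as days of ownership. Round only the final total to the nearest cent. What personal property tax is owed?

1 April – 24 April 2028: 24 days at 2% → $829000 × 2% × 24/366 = $1087.2131
25 April – 31 December 2028: 251 days at 3.4% → $829000 × 3.4% × 251/366 = $19329.7432
Total = $20416.9563

$20416.96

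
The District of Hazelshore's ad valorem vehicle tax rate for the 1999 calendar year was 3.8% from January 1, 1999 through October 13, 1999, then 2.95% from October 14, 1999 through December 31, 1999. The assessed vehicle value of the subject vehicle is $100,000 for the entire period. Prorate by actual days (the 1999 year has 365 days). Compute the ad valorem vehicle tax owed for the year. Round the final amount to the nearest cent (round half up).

$3,616.03

January 1 – October 13, 1999: 286 days at 3.8% → $100,000 × 3.8% × 286/365 = $2,977.5342
October 14 – December 31, 1999: 79 days at 2.95% → $100,000 × 2.95% × 79/365 = $638.4932
Total = $3,616.0274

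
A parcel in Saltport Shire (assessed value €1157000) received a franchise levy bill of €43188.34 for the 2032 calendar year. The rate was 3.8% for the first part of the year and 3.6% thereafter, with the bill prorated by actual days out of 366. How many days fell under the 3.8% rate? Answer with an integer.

243 days

Let d = days at the first rate; then 366 − d days at the second rate.
€1157000 × [3.8%·d + 3.6%·(366−d)] / 366 = €43188.34
Solving gives d = 243, so the new rate took effect on August 31, 2032.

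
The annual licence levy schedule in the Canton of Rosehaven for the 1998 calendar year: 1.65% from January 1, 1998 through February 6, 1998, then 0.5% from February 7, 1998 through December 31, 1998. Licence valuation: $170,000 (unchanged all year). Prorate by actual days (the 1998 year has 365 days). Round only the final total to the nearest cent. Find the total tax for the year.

January 1 – February 6, 1998: 37 days at 1.65% → $170,000 × 1.65% × 37/365 = $284.3425
February 7 – December 31, 1998: 328 days at 0.5% → $170,000 × 0.5% × 328/365 = $763.8356
Total = $1,048.1781

$1,048.18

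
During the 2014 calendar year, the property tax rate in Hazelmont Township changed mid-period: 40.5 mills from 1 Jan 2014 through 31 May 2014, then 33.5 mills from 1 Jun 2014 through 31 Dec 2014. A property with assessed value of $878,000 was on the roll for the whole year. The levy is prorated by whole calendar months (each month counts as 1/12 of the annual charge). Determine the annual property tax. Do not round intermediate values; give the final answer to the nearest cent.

1 Jan – 31 May 2014: 5 months at 40.5 mills → $878,000 × 4.05% × 5/12 = $14,816.2500
1 Jun – 31 Dec 2014: 7 months at 33.5 mills → $878,000 × 3.35% × 7/12 = $17,157.5833
Total = $31,973.8333

$31,973.83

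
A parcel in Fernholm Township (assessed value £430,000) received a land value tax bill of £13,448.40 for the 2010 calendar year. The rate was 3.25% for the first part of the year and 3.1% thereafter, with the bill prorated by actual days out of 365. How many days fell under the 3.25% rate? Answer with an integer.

Let d = days at the first rate; then 365 − d days at the second rate.
£430,000 × [3.25%·d + 3.1%·(365−d)] / 365 = £13,448.40
Solving gives d = 67, so the new rate took effect on March 9, 2010.

67 days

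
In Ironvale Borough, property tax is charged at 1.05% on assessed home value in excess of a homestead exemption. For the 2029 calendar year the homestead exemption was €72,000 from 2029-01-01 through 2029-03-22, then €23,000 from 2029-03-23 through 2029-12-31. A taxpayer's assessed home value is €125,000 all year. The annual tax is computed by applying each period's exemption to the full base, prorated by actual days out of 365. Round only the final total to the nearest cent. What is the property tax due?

2029-01-01 to 2029-03-22: 81 days, exemption €72,000 → (€125,000 − €72,000) × 1.05% × 81/365 = €123.4973
2029-03-23 to 2029-12-31: 284 days, exemption €23,000 → (€125,000 − €23,000) × 1.05% × 284/365 = €833.3260
Total = €956.8233

€956.82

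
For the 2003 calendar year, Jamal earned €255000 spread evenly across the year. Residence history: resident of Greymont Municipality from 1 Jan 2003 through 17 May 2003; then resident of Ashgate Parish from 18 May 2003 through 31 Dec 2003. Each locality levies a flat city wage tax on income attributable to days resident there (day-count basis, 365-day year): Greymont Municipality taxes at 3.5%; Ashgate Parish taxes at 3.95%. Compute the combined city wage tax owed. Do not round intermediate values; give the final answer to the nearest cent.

Greymont Municipality, 1 Jan – 17 May 2003: 137 days → €255000 × 3.5% × 137/365 = €3349.9315
Ashgate Parish, 18 May – 31 Dec 2003: 228 days → €255000 × 3.95% × 228/365 = €6291.8630
Total = €9641.7945

€9641.79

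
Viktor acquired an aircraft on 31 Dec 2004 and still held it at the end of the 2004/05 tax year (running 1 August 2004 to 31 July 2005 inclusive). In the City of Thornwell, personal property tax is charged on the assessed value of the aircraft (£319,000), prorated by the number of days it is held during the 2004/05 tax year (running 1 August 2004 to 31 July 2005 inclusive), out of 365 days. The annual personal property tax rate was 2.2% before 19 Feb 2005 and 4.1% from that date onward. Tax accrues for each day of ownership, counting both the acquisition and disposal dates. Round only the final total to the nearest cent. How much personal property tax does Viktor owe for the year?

31 Dec 2004 – 18 Feb 2005: 50 days at 2.2% → £319,000 × 2.2% × 50/365 = £961.3699
19 Feb – 31 Jul 2005: 163 days at 4.1% → £319,000 × 4.1% × 163/365 = £5,840.7589
Total = £6,802.1288

£6,802.13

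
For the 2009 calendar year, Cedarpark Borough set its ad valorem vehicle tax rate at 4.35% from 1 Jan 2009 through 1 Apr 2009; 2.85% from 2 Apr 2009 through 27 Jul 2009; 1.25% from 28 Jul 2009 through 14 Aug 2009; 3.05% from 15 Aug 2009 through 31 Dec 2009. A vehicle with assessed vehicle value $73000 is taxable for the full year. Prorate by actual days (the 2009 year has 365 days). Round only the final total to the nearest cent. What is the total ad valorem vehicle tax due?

$2351.50

1 Jan – 1 Apr 2009: 91 days at 4.35% → $73000 × 4.35% × 91/365 = $791.7000
2 Apr – 27 Jul 2009: 117 days at 2.85% → $73000 × 2.85% × 117/365 = $666.9000
28 Jul – 14 Aug 2009: 18 days at 1.25% → $73000 × 1.25% × 18/365 = $45.0000
15 Aug – 31 Dec 2009: 139 days at 3.05% → $73000 × 3.05% × 139/365 = $847.9000
Total = $2351.5000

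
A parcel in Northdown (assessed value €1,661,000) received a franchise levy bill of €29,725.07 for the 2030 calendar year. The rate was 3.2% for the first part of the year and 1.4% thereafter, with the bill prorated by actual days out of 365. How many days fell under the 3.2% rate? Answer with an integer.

79 days

Let d = days at the first rate; then 365 − d days at the second rate.
€1,661,000 × [3.2%·d + 1.4%·(365−d)] / 365 = €29,725.07
Solving gives d = 79, so the new rate took effect on March 21, 2030.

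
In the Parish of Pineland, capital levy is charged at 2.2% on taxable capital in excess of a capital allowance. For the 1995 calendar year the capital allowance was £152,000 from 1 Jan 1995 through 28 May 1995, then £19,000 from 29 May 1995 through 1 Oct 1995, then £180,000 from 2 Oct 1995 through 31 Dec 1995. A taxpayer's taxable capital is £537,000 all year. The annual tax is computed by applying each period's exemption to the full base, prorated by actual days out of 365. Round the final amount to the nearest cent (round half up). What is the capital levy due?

£9,326.49

1 Jan – 28 May 1995: 148 days, exemption £152,000 → (£537,000 − £152,000) × 2.2% × 148/365 = £3,434.4110
29 May – 1 Oct 1995: 126 days, exemption £19,000 → (£537,000 − £19,000) × 2.2% × 126/365 = £3,933.9616
2 Oct – 31 Dec 1995: 91 days, exemption £180,000 → (£537,000 − £180,000) × 2.2% × 91/365 = £1,958.1205
Total = £9,326.4932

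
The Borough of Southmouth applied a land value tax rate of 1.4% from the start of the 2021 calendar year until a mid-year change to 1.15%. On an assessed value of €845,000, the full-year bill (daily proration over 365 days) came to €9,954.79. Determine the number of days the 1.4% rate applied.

Let d = days at the first rate; then 365 − d days at the second rate.
€845,000 × [1.4%·d + 1.15%·(365−d)] / 365 = €9,954.79
Solving gives d = 41, so the new rate took effect on 11 Feb 2021.

41 days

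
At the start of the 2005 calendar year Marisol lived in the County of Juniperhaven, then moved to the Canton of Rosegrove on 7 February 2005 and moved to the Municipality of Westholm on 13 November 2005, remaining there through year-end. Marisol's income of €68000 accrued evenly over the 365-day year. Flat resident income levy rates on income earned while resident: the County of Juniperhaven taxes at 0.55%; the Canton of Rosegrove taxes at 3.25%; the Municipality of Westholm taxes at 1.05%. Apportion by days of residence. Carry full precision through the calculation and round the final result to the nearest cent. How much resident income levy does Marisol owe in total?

The County of Juniperhaven, 1 January – 6 February 2005: 37 days → €68000 × 0.55% × 37/365 = €37.9123
The Canton of Rosegrove, 7 February – 12 November 2005: 279 days → €68000 × 3.25% × 279/365 = €1689.2877
The Municipality of Westholm, 13 November – 31 December 2005: 49 days → €68000 × 1.05% × 49/365 = €95.8521
Total = €1823.0521

€1823.05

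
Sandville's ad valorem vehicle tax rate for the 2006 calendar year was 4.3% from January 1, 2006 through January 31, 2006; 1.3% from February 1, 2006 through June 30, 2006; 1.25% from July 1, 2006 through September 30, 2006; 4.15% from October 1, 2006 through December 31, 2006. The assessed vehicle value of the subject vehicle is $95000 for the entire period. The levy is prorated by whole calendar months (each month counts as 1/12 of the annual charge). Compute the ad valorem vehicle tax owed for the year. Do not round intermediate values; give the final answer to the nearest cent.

$2137.50

January 1 – January 31, 2006: 1 month at 4.3% → $95000 × 4.3% × 1/12 = $340.4167
February 1 – June 30, 2006: 5 months at 1.3% → $95000 × 1.3% × 5/12 = $514.5833
July 1 – September 30, 2006: 3 months at 1.25% → $95000 × 1.25% × 3/12 = $296.8750
October 1 – December 31, 2006: 3 months at 4.15% → $95000 × 4.15% × 3/12 = $985.6250
Total = $2137.5000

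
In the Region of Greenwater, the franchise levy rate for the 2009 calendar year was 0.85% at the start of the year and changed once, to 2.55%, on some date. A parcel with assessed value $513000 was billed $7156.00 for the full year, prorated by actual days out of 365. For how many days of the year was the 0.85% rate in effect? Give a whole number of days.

Let d = days at the first rate; then 365 − d days at the second rate.
$513000 × [0.85%·d + 2.55%·(365−d)] / 365 = $7156.00
Solving gives d = 248, so the new rate took effect on 6 Sep 2009.

248 days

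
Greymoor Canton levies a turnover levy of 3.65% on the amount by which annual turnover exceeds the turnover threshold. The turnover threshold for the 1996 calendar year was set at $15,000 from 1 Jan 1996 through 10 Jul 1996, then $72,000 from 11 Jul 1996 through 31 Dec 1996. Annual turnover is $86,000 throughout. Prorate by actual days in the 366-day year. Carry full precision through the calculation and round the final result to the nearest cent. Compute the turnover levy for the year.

$1,602.41

1 Jan – 10 Jul 1996: 192 days, exemption $15,000 → ($86,000 − $15,000) × 3.65% × 192/366 = $1,359.4754
11 Jul – 31 Dec 1996: 174 days, exemption $72,000 → ($86,000 − $72,000) × 3.65% × 174/366 = $242.9344
Total = $1,602.4098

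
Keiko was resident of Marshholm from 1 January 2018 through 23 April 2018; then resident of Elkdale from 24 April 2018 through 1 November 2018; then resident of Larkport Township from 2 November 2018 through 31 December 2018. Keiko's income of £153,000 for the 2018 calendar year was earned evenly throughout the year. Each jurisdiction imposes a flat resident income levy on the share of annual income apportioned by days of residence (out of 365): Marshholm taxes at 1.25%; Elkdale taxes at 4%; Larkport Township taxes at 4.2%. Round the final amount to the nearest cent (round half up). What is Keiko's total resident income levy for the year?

£4,867.71

Marshholm, 1 January – 23 April 2018: 113 days → £153,000 × 1.25% × 113/365 = £592.0890
Elkdale, 24 April – 1 November 2018: 192 days → £153,000 × 4% × 192/365 = £3,219.2877
Larkport Township, 2 November – 31 December 2018: 60 days → £153,000 × 4.2% × 60/365 = £1,056.3288
Total = £4,867.7055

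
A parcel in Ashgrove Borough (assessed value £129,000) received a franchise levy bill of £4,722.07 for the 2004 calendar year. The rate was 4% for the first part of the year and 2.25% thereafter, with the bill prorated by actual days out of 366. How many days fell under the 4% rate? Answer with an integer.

Let d = days at the first rate; then 366 − d days at the second rate.
£129,000 × [4%·d + 2.25%·(366−d)] / 366 = £4,722.07
Solving gives d = 295, so the new rate took effect on 22 Oct 2004.

295 days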